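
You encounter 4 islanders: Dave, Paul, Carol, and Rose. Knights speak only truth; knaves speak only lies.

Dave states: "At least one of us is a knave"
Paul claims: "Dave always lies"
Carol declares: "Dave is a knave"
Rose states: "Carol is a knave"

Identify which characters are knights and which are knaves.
Dave is a knight.
Paul is a knave.
Carol is a knave.
Rose is a knight.

Verification:
- Dave (knight) says "At least one of us is a knave" - this is TRUE because Paul and Carol are knaves.
- Paul (knave) says "Dave always lies" - this is FALSE (a lie) because Dave is a knight.
- Carol (knave) says "Dave is a knave" - this is FALSE (a lie) because Dave is a knight.
- Rose (knight) says "Carol is a knave" - this is TRUE because Carol is a knave.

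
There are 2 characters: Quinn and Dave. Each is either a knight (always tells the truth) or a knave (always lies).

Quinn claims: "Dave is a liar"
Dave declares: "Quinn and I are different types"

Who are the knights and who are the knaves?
Quinn is a knave.
Dave is a knight.

Verification:
- Quinn (knave) says "Dave is a liar" - this is FALSE (a lie) because Dave is a knight.
- Dave (knight) says "Quinn and I are different types" - this is TRUE because Dave is a knight and Quinn is a knave.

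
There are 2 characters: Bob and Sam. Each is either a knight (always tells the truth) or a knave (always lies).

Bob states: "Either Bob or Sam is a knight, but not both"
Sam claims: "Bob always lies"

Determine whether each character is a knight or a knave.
Bob is a knight.
Sam is a knave.

Verification:
- Bob (knight) says "Either Bob or Sam is a knight, but not both" - this is TRUE because Bob is a knight and Sam is a knave.
- Sam (knave) says "Bob always lies" - this is FALSE (a lie) because Bob is a knight.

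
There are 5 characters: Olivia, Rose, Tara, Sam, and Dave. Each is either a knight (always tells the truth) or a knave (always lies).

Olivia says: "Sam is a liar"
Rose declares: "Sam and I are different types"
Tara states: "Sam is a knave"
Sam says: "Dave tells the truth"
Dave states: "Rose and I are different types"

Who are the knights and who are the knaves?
Olivia is a knight.
Rose is a knave.
Tara is a knight.
Sam is a knave.
Dave is a knave.

Verification:
- Olivia (knight) says "Sam is a liar" - this is TRUE because Sam is a knave.
- Rose (knave) says "Sam and I are different types" - this is FALSE (a lie) because Rose is a knave and Sam is a knave.
- Tara (knight) says "Sam is a knave" - this is TRUE because Sam is a knave.
- Sam (knave) says "Dave tells the truth" - this is FALSE (a lie) because Dave is a knave.
- Dave (knave) says "Rose and I are different types" - this is FALSE (a lie) because Dave is a knave and Rose is a knave.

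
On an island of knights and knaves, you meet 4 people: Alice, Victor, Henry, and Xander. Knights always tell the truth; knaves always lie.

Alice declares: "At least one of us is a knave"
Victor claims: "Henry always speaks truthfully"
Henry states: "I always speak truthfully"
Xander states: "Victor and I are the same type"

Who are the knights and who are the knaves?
Alice is a knight.
Victor is a knight.
Henry is a knight.
Xander is a knave.

Verification:
- Alice (knight) says "At least one of us is a knave" - this is TRUE because Xander is a knave.
- Victor (knight) says "Henry always speaks truthfully" - this is TRUE because Henry is a knight.
- Henry (knight) says "I always speak truthfully" - this is TRUE because Henry is a knight.
- Xander (knave) says "Victor and I are the same type" - this is FALSE (a lie) because Xander is a knave and Victor is a knight.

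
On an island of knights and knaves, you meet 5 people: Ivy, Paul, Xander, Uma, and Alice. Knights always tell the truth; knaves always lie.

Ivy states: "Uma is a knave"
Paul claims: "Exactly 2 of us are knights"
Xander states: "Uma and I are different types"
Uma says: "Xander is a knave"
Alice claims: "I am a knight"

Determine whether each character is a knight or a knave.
Ivy is a knight.
Paul is a knave.
Xander is a knight.
Uma is a knave.
Alice is a knight.

Verification:
- Ivy (knight) says "Uma is a knave" - this is TRUE because Uma is a knave.
- Paul (knave) says "Exactly 2 of us are knights" - this is FALSE (a lie) because there are 3 knights.
- Xander (knight) says "Uma and I are different types" - this is TRUE because Xander is a knight and Uma is a knave.
- Uma (knave) says "Xander is a knave" - this is FALSE (a lie) because Xander is a knight.
- Alice (knight) says "I am a knight" - this is TRUE because Alice is a knight.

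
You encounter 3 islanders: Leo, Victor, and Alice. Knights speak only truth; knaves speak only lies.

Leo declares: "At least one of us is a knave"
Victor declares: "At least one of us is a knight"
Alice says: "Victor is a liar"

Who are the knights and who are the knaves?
Leo is a knight.
Victor is a knight.
Alice is a knave.

Verification:
- Leo (knight) says "At least one of us is a knave" - this is TRUE because Alice is a knave.
- Victor (knight) says "At least one of us is a knight" - this is TRUE because Leo and Victor are knights.
- Alice (knave) says "Victor is a liar" - this is FALSE (a lie) because Victor is a knight.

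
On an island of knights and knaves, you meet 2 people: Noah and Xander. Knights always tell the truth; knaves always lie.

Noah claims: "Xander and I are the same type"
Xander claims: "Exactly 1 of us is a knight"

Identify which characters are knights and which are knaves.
Noah is a knave.
Xander is a knight.

Verification:
- Noah (knave) says "Xander and I are the same type" - this is FALSE (a lie) because Noah is a knave and Xander is a knight.
- Xander (knight) says "Exactly 1 of us is a knight" - this is TRUE because there are 1 knights.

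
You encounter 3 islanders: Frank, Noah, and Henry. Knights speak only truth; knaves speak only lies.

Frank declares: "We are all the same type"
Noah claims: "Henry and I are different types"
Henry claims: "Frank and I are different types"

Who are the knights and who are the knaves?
Frank is a knave.
Noah is a knight.
Henry is a knave.

Verification:
- Frank (knave) says "We are all the same type" - this is FALSE (a lie) because Noah is a knight and Frank and Henry are knaves.
- Noah (knight) says "Henry and I are different types" - this is TRUE because Noah is a knight and Henry is a knave.
- Henry (knave) says "Frank and I are different types" - this is FALSE (a lie) because Henry is a knave and Frank is a knave.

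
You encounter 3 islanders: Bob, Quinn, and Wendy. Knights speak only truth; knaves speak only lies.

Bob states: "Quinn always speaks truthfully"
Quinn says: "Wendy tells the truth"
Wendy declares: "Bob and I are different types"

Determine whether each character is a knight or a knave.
Bob is a knave.
Quinn is a knave.
Wendy is a knave.

Verification:
- Bob (knave) says "Quinn always speaks truthfully" - this is FALSE (a lie) because Quinn is a knave.
- Quinn (knave) says "Wendy tells the truth" - this is FALSE (a lie) because Wendy is a knave.
- Wendy (knave) says "Bob and I are different types" - this is FALSE (a lie) because Wendy is a knave and Bob is a knave.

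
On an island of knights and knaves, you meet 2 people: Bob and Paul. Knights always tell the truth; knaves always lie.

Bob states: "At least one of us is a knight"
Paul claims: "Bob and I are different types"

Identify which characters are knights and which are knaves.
Bob is a knave.
Paul is a knave.

Verification:
- Bob (knave) says "At least one of us is a knight" - this is FALSE (a lie) because no one is a knight.
- Paul (knave) says "Bob and I are different types" - this is FALSE (a lie) because Paul is a knave and Bob is a knave.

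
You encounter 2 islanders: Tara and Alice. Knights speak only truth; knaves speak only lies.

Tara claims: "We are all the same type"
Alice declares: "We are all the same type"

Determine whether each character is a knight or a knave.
Tara is a knight.
Alice is a knight.

Verification:
- Tara (knight) says "We are all the same type" - this is TRUE because Tara and Alice are knights.
- Alice (knight) says "We are all the same type" - this is TRUE because Tara and Alice are knights.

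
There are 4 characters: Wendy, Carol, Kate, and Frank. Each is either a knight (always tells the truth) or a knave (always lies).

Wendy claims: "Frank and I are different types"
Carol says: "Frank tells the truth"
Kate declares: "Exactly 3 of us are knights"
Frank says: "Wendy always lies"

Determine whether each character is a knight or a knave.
Wendy is a knight.
Carol is a knave.
Kate is a knave.
Frank is a knave.

Verification:
- Wendy (knight) says "Frank and I are different types" - this is TRUE because Wendy is a knight and Frank is a knave.
- Carol (knave) says "Frank tells the truth" - this is FALSE (a lie) because Frank is a knave.
- Kate (knave) says "Exactly 3 of us are knights" - this is FALSE (a lie) because there are 1 knights.
- Frank (knave) says "Wendy always lies" - this is FALSE (a lie) because Wendy is a knight.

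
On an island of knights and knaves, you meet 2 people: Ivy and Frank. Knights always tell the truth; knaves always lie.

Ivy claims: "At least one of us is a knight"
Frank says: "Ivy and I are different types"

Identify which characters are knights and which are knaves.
Ivy is a knave.
Frank is a knave.

Verification:
- Ivy (knave) says "At least one of us is a knight" - this is FALSE (a lie) because no one is a knight.
- Frank (knave) says "Ivy and I are different types" - this is FALSE (a lie) because Frank is a knave and Ivy is a knave.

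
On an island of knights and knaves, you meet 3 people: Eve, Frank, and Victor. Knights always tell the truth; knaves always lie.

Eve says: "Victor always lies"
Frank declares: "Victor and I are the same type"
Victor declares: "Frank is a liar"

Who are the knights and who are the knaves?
Eve is a knave.
Frank is a knave.
Victor is a knight.

Verification:
- Eve (knave) says "Victor always lies" - this is FALSE (a lie) because Victor is a knight.
- Frank (knave) says "Victor and I are the same type" - this is FALSE (a lie) because Frank is a knave and Victor is a knight.
- Victor (knight) says "Frank is a liar" - this is TRUE because Frank is a knave.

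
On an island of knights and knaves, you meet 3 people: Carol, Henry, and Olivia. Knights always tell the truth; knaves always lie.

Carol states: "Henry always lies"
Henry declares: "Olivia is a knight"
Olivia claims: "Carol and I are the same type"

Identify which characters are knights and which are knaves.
Carol is a knight.
Henry is a knave.
Olivia is a knave.

Verification:
- Carol (knight) says "Henry always lies" - this is TRUE because Henry is a knave.
- Henry (knave) says "Olivia is a knight" - this is FALSE (a lie) because Olivia is a knave.
- Olivia (knave) says "Carol and I are the same type" - this is FALSE (a lie) because Olivia is a knave and Carol is a knight.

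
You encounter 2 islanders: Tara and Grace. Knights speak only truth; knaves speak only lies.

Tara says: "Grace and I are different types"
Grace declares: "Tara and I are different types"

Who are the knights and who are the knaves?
Tara is a knave.
Grace is a knave.

Verification:
- Tara (knave) says "Grace and I are different types" - this is FALSE (a lie) because Tara is a knave and Grace is a knave.
- Grace (knave) says "Tara and I are different types" - this is FALSE (a lie) because Grace is a knave and Tara is a knave.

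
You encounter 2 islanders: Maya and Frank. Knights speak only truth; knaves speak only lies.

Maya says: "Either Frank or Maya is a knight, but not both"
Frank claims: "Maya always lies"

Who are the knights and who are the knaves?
Maya is a knight.
Frank is a knave.

Verification:
- Maya (knight) says "Either Frank or Maya is a knight, but not both" - this is TRUE because Frank is a knave and Maya is a knight.
- Frank (knave) says "Maya always lies" - this is FALSE (a lie) because Maya is a knight.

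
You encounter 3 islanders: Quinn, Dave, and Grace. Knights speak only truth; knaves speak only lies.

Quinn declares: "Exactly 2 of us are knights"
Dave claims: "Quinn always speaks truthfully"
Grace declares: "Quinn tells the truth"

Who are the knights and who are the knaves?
Quinn is a knave.
Dave is a knave.
Grace is a knave.

Verification:
- Quinn (knave) says "Exactly 2 of us are knights" - this is FALSE (a lie) because there are 0 knights.
- Dave (knave) says "Quinn always speaks truthfully" - this is FALSE (a lie) because Quinn is a knave.
- Grace (knave) says "Quinn tells the truth" - this is FALSE (a lie) because Quinn is a knave.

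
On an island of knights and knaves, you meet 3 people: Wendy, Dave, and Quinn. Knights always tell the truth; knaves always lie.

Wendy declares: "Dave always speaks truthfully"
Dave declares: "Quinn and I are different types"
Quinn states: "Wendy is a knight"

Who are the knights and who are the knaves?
Wendy is a knave.
Dave is a knave.
Quinn is a knave.

Verification:
- Wendy (knave) says "Dave always speaks truthfully" - this is FALSE (a lie) because Dave is a knave.
- Dave (knave) says "Quinn and I are different types" - this is FALSE (a lie) because Dave is a knave and Quinn is a knave.
- Quinn (knave) says "Wendy is a knight" - this is FALSE (a lie) because Wendy is a knave.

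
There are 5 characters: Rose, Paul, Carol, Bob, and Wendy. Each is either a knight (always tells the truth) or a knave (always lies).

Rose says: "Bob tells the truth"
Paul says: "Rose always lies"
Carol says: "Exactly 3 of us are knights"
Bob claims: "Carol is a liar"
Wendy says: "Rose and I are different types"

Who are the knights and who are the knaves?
Rose is a knave.
Paul is a knight.
Carol is a knight.
Bob is a knave.
Wendy is a knight.

Verification:
- Rose (knave) says "Bob tells the truth" - this is FALSE (a lie) because Bob is a knave.
- Paul (knight) says "Rose always lies" - this is TRUE because Rose is a knave.
- Carol (knight) says "Exactly 3 of us are knights" - this is TRUE because there are 3 knights.
- Bob (knave) says "Carol is a liar" - this is FALSE (a lie) because Carol is a knight.
- Wendy (knight) says "Rose and I are different types" - this is TRUE because Wendy is a knight and Rose is a knave.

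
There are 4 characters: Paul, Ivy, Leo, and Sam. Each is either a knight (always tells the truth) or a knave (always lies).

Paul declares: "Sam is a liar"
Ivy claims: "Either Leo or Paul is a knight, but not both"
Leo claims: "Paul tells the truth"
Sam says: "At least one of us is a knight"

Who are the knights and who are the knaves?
Paul is a knave.
Ivy is a knave.
Leo is a knave.
Sam is a knight.

Verification:
- Paul (knave) says "Sam is a liar" - this is FALSE (a lie) because Sam is a knight.
- Ivy (knave) says "Either Leo or Paul is a knight, but not both" - this is FALSE (a lie) because Leo is a knave and Paul is a knave.
- Leo (knave) says "Paul tells the truth" - this is FALSE (a lie) because Paul is a knave.
- Sam (knight) says "At least one of us is a knight" - this is TRUE because Sam is a knight.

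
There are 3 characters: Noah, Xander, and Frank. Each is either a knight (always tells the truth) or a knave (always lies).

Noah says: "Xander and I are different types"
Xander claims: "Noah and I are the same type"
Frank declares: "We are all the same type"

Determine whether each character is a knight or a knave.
Noah is a knight.
Xander is a knave.
Frank is a knave.

Verification:
- Noah (knight) says "Xander and I are different types" - this is TRUE because Noah is a knight and Xander is a knave.
- Xander (knave) says "Noah and I are the same type" - this is FALSE (a lie) because Xander is a knave and Noah is a knight.
- Frank (knave) says "We are all the same type" - this is FALSE (a lie) because Noah is a knight and Xander and Frank are knaves.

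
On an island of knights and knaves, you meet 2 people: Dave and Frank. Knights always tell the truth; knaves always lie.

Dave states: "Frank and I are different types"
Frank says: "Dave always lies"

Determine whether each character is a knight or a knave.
Dave is a knight.
Frank is a knave.

Verification:
- Dave (knight) says "Frank and I are different types" - this is TRUE because Dave is a knight and Frank is a knave.
- Frank (knave) says "Dave always lies" - this is FALSE (a lie) because Dave is a knight.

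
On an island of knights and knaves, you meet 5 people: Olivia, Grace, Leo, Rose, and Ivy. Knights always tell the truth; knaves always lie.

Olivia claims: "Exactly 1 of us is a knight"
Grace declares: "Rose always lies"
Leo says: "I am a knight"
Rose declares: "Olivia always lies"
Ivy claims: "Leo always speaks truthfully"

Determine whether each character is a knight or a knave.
Olivia is a knave.
Grace is a knave.
Leo is a knight.
Rose is a knight.
Ivy is a knight.

Verification:
- Olivia (knave) says "Exactly 1 of us is a knight" - this is FALSE (a lie) because there are 3 knights.
- Grace (knave) says "Rose always lies" - this is FALSE (a lie) because Rose is a knight.
- Leo (knight) says "I am a knight" - this is TRUE because Leo is a knight.
- Rose (knight) says "Olivia always lies" - this is TRUE because Olivia is a knave.
- Ivy (knight) says "Leo always speaks truthfully" - this is TRUE because Leo is a knight.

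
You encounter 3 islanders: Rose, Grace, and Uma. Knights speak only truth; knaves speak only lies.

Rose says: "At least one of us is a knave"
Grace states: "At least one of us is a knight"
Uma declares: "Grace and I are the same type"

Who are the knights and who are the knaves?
Rose is a knight.
Grace is a knight.
Uma is a knave.

Verification:
- Rose (knight) says "At least one of us is a knave" - this is TRUE because Uma is a knave.
- Grace (knight) says "At least one of us is a knight" - this is TRUE because Rose and Grace are knights.
- Uma (knave) says "Grace and I are the same type" - this is FALSE (a lie) because Uma is a knave and Grace is a knight.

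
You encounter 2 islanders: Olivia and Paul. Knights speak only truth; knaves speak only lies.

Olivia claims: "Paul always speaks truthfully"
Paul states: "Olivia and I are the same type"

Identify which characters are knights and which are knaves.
Olivia is a knight.
Paul is a knight.

Verification:
- Olivia (knight) says "Paul always speaks truthfully" - this is TRUE because Paul is a knight.
- Paul (knight) says "Olivia and I are the same type" - this is TRUE because Paul is a knight and Olivia is a knight.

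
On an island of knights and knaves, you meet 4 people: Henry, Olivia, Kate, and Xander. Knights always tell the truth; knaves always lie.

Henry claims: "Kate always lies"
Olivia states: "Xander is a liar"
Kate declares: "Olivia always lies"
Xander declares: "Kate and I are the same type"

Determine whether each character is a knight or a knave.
Henry is a knave.
Olivia is a knave.
Kate is a knight.
Xander is a knight.

Verification:
- Henry (knave) says "Kate always lies" - this is FALSE (a lie) because Kate is a knight.
- Olivia (knave) says "Xander is a liar" - this is FALSE (a lie) because Xander is a knight.
- Kate (knight) says "Olivia always lies" - this is TRUE because Olivia is a knave.
- Xander (knight) says "Kate and I are the same type" - this is TRUE because Xander is a knight and Kate is a knight.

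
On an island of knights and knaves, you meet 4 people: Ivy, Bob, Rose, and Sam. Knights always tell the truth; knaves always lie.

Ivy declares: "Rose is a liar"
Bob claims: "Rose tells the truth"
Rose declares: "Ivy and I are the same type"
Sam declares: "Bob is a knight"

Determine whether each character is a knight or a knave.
Ivy is a knight.
Bob is a knave.
Rose is a knave.
Sam is a knave.

Verification:
- Ivy (knight) says "Rose is a liar" - this is TRUE because Rose is a knave.
- Bob (knave) says "Rose tells the truth" - this is FALSE (a lie) because Rose is a knave.
- Rose (knave) says "Ivy and I are the same type" - this is FALSE (a lie) because Rose is a knave and Ivy is a knight.
- Sam (knave) says "Bob is a knight" - this is FALSE (a lie) because Bob is a knave.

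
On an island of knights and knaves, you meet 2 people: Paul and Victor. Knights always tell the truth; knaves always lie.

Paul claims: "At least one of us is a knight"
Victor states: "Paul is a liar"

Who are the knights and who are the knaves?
Paul is a knight.
Victor is a knave.

Verification:
- Paul (knight) says "At least one of us is a knight" - this is TRUE because Paul is a knight.
- Victor (knave) says "Paul is a liar" - this is FALSE (a lie) because Paul is a knight.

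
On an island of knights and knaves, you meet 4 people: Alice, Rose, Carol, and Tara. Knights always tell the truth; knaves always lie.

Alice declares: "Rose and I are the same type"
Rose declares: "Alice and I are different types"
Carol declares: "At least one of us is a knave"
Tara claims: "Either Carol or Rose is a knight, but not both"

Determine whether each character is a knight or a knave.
Alice is a knave.
Rose is a knight.
Carol is a knight.
Tara is a knave.

Verification:
- Alice (knave) says "Rose and I are the same type" - this is FALSE (a lie) because Alice is a knave and Rose is a knight.
- Rose (knight) says "Alice and I are different types" - this is TRUE because Rose is a knight and Alice is a knave.
- Carol (knight) says "At least one of us is a knave" - this is TRUE because Alice and Tara are knaves.
- Tara (knave) says "Either Carol or Rose is a knight, but not both" - this is FALSE (a lie) because Carol is a knight and Rose is a knight.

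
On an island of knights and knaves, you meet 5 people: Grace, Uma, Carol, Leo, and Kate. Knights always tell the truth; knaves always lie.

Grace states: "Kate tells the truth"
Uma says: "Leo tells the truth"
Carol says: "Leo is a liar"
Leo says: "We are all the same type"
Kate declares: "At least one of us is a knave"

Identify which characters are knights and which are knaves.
Grace is a knight.
Uma is a knave.
Carol is a knight.
Leo is a knave.
Kate is a knight.

Verification:
- Grace (knight) says "Kate tells the truth" - this is TRUE because Kate is a knight.
- Uma (knave) says "Leo tells the truth" - this is FALSE (a lie) because Leo is a knave.
- Carol (knight) says "Leo is a liar" - this is TRUE because Leo is a knave.
- Leo (knave) says "We are all the same type" - this is FALSE (a lie) because Grace, Carol, and Kate are knights and Uma and Leo are knaves.
- Kate (knight) says "At least one of us is a knave" - this is TRUE because Uma and Leo are knaves.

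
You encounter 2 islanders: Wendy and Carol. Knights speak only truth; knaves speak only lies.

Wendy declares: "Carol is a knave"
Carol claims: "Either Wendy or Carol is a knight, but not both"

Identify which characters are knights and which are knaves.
Wendy is a knave.
Carol is a knight.

Verification:
- Wendy (knave) says "Carol is a knave" - this is FALSE (a lie) because Carol is a knight.
- Carol (knight) says "Either Wendy or Carol is a knight, but not both" - this is TRUE because Wendy is a knave and Carol is a knight.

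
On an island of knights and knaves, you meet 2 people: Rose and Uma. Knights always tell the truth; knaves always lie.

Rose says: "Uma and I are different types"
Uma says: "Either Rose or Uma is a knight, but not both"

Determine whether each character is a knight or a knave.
Rose is a knave.
Uma is a knave.

Verification:
- Rose (knave) says "Uma and I are different types" - this is FALSE (a lie) because Rose is a knave and Uma is a knave.
- Uma (knave) says "Either Rose or Uma is a knight, but not both" - this is FALSE (a lie) because Rose is a knave and Uma is a knave.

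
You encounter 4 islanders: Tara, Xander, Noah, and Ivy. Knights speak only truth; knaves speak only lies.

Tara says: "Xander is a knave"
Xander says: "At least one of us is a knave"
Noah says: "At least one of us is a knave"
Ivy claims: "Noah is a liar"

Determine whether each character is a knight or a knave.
Tara is a knave.
Xander is a knight.
Noah is a knight.
Ivy is a knave.

Verification:
- Tara (knave) says "Xander is a knave" - this is FALSE (a lie) because Xander is a knight.
- Xander (knight) says "At least one of us is a knave" - this is TRUE because Tara and Ivy are knaves.
- Noah (knight) says "At least one of us is a knave" - this is TRUE because Tara and Ivy are knaves.
- Ivy (knave) says "Noah is a liar" - this is FALSE (a lie) because Noah is a knight.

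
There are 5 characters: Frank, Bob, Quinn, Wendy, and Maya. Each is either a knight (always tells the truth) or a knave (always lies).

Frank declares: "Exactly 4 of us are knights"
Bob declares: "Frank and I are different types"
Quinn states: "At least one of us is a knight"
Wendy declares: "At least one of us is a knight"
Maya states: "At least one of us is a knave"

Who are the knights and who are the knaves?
Frank is a knave.
Bob is a knave.
Quinn is a knight.
Wendy is a knight.
Maya is a knight.

Verification:
- Frank (knave) says "Exactly 4 of us are knights" - this is FALSE (a lie) because there are 3 knights.
- Bob (knave) says "Frank and I are different types" - this is FALSE (a lie) because Bob is a knave and Frank is a knave.
- Quinn (knight) says "At least one of us is a knight" - this is TRUE because Quinn, Wendy, and Maya are knights.
- Wendy (knight) says "At least one of us is a knight" - this is TRUE because Quinn, Wendy, and Maya are knights.
- Maya (knight) says "At least one of us is a knave" - this is TRUE because Frank and Bob are knaves.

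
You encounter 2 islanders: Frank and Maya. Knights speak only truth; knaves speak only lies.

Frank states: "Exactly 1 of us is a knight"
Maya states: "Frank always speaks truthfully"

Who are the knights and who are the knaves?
Frank is a knave.
Maya is a knave.

Verification:
- Frank (knave) says "Exactly 1 of us is a knight" - this is FALSE (a lie) because there are 0 knights.
- Maya (knave) says "Frank always speaks truthfully" - this is FALSE (a lie) because Frank is a knave.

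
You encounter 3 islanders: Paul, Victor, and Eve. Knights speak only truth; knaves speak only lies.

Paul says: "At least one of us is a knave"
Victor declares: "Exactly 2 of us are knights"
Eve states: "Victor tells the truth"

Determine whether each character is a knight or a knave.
Paul is a knight.
Victor is a knave.
Eve is a knave.

Verification:
- Paul (knight) says "At least one of us is a knave" - this is TRUE because Victor and Eve are knaves.
- Victor (knave) says "Exactly 2 of us are knights" - this is FALSE (a lie) because there are 1 knights.
- Eve (knave) says "Victor tells the truth" - this is FALSE (a lie) because Victor is a knave.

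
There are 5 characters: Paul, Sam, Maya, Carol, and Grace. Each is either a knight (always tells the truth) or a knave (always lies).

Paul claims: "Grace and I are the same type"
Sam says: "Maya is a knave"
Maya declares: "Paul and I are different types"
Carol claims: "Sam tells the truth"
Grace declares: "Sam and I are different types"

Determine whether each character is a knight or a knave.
Paul is a knave.
Sam is a knave.
Maya is a knight.
Carol is a knave.
Grace is a knight.

Verification:
- Paul (knave) says "Grace and I are the same type" - this is FALSE (a lie) because Paul is a knave and Grace is a knight.
- Sam (knave) says "Maya is a knave" - this is FALSE (a lie) because Maya is a knight.
- Maya (knight) says "Paul and I are different types" - this is TRUE because Maya is a knight and Paul is a knave.
- Carol (knave) says "Sam tells the truth" - this is FALSE (a lie) because Sam is a knave.
- Grace (knight) says "Sam and I are different types" - this is TRUE because Grace is a knight and Sam is a knave.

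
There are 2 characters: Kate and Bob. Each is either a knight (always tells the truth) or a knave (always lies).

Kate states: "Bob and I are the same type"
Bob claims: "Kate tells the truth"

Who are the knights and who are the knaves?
Kate is a knight.
Bob is a knight.

Verification:
- Kate (knight) says "Bob and I are the same type" - this is TRUE because Kate is a knight and Bob is a knight.
- Bob (knight) says "Kate tells the truth" - this is TRUE because Kate is a knight.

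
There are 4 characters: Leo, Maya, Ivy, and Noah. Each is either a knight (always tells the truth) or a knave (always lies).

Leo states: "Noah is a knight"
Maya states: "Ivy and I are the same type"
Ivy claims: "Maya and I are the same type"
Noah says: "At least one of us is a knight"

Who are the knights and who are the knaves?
Leo is a knight.
Maya is a knight.
Ivy is a knight.
Noah is a knight.

Verification:
- Leo (knight) says "Noah is a knight" - this is TRUE because Noah is a knight.
- Maya (knight) says "Ivy and I are the same type" - this is TRUE because Maya is a knight and Ivy is a knight.
- Ivy (knight) says "Maya and I are the same type" - this is TRUE because Ivy is a knight and Maya is a knight.
- Noah (knight) says "At least one of us is a knight" - this is TRUE because Leo, Maya, Ivy, and Noah are knights.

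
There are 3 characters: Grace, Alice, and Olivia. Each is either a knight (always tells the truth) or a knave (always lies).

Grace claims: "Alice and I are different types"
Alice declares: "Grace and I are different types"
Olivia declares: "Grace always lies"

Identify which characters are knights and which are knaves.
Grace is a knave.
Alice is a knave.
Olivia is a knight.

Verification:
- Grace (knave) says "Alice and I are different types" - this is FALSE (a lie) because Grace is a knave and Alice is a knave.
- Alice (knave) says "Grace and I are different types" - this is FALSE (a lie) because Alice is a knave and Grace is a knave.
- Olivia (knight) says "Grace always lies" - this is TRUE because Grace is a knave.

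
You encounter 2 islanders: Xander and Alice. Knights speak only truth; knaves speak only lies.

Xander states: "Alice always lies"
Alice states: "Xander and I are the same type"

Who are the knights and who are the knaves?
Xander is a knight.
Alice is a knave.

Verification:
- Xander (knight) says "Alice always lies" - this is TRUE because Alice is a knave.
- Alice (knave) says "Xander and I are the same type" - this is FALSE (a lie) because Alice is a knave and Xander is a knight.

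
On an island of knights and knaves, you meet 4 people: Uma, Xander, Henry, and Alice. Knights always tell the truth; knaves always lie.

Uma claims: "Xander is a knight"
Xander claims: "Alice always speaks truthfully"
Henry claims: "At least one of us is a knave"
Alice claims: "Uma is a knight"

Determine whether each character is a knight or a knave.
Uma is a knave.
Xander is a knave.
Henry is a knight.
Alice is a knave.

Verification:
- Uma (knave) says "Xander is a knight" - this is FALSE (a lie) because Xander is a knave.
- Xander (knave) says "Alice always speaks truthfully" - this is FALSE (a lie) because Alice is a knave.
- Henry (knight) says "At least one of us is a knave" - this is TRUE because Uma, Xander, and Alice are knaves.
- Alice (knave) says "Uma is a knight" - this is FALSE (a lie) because Uma is a knave.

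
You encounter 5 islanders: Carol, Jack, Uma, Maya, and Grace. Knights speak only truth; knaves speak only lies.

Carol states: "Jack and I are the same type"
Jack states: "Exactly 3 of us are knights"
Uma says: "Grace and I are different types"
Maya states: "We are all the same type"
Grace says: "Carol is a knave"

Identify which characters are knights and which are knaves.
Carol is a knight.
Jack is a knight.
Uma is a knight.
Maya is a knave.
Grace is a knave.

Verification:
- Carol (knight) says "Jack and I are the same type" - this is TRUE because Carol is a knight and Jack is a knight.
- Jack (knight) says "Exactly 3 of us are knights" - this is TRUE because there are 3 knights.
- Uma (knight) says "Grace and I are different types" - this is TRUE because Uma is a knight and Grace is a knave.
- Maya (knave) says "We are all the same type" - this is FALSE (a lie) because Carol, Jack, and Uma are knights and Maya and Grace are knaves.
- Grace (knave) says "Carol is a knave" - this is FALSE (a lie) because Carol is a knight.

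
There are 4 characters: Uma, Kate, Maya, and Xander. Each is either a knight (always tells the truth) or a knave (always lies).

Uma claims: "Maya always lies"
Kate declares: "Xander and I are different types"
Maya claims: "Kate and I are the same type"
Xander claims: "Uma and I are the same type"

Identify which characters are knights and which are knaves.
Uma is a knight.
Kate is a knight.
Maya is a knave.
Xander is a knave.

Verification:
- Uma (knight) says "Maya always lies" - this is TRUE because Maya is a knave.
- Kate (knight) says "Xander and I are different types" - this is TRUE because Kate is a knight and Xander is a knave.
- Maya (knave) says "Kate and I are the same type" - this is FALSE (a lie) because Maya is a knave and Kate is a knight.
- Xander (knave) says "Uma and I are the same type" - this is FALSE (a lie) because Xander is a knave and Uma is a knight.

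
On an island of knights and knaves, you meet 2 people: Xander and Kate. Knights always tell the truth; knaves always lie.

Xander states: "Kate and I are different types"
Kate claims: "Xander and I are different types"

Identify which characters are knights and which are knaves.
Xander is a knave.
Kate is a knave.

Verification:
- Xander (knave) says "Kate and I are different types" - this is FALSE (a lie) because Xander is a knave and Kate is a knave.
- Kate (knave) says "Xander and I are different types" - this is FALSE (a lie) because Kate is a knave and Xander is a knave.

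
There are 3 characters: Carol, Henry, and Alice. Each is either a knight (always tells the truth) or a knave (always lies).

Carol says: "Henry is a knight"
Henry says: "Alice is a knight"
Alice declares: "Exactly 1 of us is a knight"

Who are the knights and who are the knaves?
Carol is a knave.
Henry is a knave.
Alice is a knave.

Verification:
- Carol (knave) says "Henry is a knight" - this is FALSE (a lie) because Henry is a knave.
- Henry (knave) says "Alice is a knight" - this is FALSE (a lie) because Alice is a knave.
- Alice (knave) says "Exactly 1 of us is a knight" - this is FALSE (a lie) because there are 0 knights.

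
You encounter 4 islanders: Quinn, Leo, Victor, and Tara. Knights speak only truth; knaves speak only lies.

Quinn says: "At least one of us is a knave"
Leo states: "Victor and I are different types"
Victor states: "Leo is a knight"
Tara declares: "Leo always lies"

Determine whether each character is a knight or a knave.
Quinn is a knight.
Leo is a knave.
Victor is a knave.
Tara is a knight.

Verification:
- Quinn (knight) says "At least one of us is a knave" - this is TRUE because Leo and Victor are knaves.
- Leo (knave) says "Victor and I are different types" - this is FALSE (a lie) because Leo is a knave and Victor is a knave.
- Victor (knave) says "Leo is a knight" - this is FALSE (a lie) because Leo is a knave.
- Tara (knight) says "Leo always lies" - this is TRUE because Leo is a knave.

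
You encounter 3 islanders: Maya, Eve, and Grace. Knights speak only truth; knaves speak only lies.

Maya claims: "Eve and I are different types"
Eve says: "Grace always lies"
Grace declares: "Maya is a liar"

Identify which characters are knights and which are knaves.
Maya is a knave.
Eve is a knave.
Grace is a knight.

Verification:
- Maya (knave) says "Eve and I are different types" - this is FALSE (a lie) because Maya is a knave and Eve is a knave.
- Eve (knave) says "Grace always lies" - this is FALSE (a lie) because Grace is a knight.
- Grace (knight) says "Maya is a liar" - this is TRUE because Maya is a knave.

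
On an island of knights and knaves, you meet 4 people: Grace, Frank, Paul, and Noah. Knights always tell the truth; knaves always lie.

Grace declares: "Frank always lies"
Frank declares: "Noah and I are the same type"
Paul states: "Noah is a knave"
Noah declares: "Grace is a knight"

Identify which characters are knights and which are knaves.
Grace is a knight.
Frank is a knave.
Paul is a knave.
Noah is a knight.

Verification:
- Grace (knight) says "Frank always lies" - this is TRUE because Frank is a knave.
- Frank (knave) says "Noah and I are the same type" - this is FALSE (a lie) because Frank is a knave and Noah is a knight.
- Paul (knave) says "Noah is a knave" - this is FALSE (a lie) because Noah is a knight.
- Noah (knight) says "Grace is a knight" - this is TRUE because Grace is a knight.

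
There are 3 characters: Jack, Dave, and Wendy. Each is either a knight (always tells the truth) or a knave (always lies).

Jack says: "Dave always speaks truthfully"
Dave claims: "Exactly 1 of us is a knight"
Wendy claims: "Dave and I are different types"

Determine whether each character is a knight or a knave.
Jack is a knave.
Dave is a knave.
Wendy is a knave.

Verification:
- Jack (knave) says "Dave always speaks truthfully" - this is FALSE (a lie) because Dave is a knave.
- Dave (knave) says "Exactly 1 of us is a knight" - this is FALSE (a lie) because there are 0 knights.
- Wendy (knave) says "Dave and I are different types" - this is FALSE (a lie) because Wendy is a knave and Dave is a knave.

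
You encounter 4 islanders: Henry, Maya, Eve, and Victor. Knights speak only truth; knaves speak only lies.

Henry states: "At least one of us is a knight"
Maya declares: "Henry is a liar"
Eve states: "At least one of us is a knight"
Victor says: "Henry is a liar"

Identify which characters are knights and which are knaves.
Henry is a knight.
Maya is a knave.
Eve is a knight.
Victor is a knave.

Verification:
- Henry (knight) says "At least one of us is a knight" - this is TRUE because Henry and Eve are knights.
- Maya (knave) says "Henry is a liar" - this is FALSE (a lie) because Henry is a knight.
- Eve (knight) says "At least one of us is a knight" - this is TRUE because Henry and Eve are knights.
- Victor (knave) says "Henry is a liar" - this is FALSE (a lie) because Henry is a knight.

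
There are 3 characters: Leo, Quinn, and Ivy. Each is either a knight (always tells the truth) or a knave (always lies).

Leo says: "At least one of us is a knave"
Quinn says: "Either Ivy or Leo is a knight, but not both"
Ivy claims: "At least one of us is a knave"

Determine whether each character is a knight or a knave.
Leo is a knight.
Quinn is a knave.
Ivy is a knight.

Verification:
- Leo (knight) says "At least one of us is a knave" - this is TRUE because Quinn is a knave.
- Quinn (knave) says "Either Ivy or Leo is a knight, but not both" - this is FALSE (a lie) because Ivy is a knight and Leo is a knight.
- Ivy (knight) says "At least one of us is a knave" - this is TRUE because Quinn is a knave.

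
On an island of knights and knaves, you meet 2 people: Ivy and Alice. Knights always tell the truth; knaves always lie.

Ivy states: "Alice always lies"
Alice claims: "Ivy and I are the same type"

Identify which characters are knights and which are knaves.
Ivy is a knight.
Alice is a knave.

Verification:
- Ivy (knight) says "Alice always lies" - this is TRUE because Alice is a knave.
- Alice (knave) says "Ivy and I are the same type" - this is FALSE (a lie) because Alice is a knave and Ivy is a knight.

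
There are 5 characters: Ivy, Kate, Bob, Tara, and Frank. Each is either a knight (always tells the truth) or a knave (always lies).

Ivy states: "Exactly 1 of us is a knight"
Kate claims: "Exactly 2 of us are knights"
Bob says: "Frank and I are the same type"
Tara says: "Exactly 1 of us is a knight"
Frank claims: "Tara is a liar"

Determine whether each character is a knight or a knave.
Ivy is a knave.
Kate is a knight.
Bob is a knave.
Tara is a knave.
Frank is a knight.

Verification:
- Ivy (knave) says "Exactly 1 of us is a knight" - this is FALSE (a lie) because there are 2 knights.
- Kate (knight) says "Exactly 2 of us are knights" - this is TRUE because there are 2 knights.
- Bob (knave) says "Frank and I are the same type" - this is FALSE (a lie) because Bob is a knave and Frank is a knight.
- Tara (knave) says "Exactly 1 of us is a knight" - this is FALSE (a lie) because there are 2 knights.
- Frank (knight) says "Tara is a liar" - this is TRUE because Tara is a knave.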